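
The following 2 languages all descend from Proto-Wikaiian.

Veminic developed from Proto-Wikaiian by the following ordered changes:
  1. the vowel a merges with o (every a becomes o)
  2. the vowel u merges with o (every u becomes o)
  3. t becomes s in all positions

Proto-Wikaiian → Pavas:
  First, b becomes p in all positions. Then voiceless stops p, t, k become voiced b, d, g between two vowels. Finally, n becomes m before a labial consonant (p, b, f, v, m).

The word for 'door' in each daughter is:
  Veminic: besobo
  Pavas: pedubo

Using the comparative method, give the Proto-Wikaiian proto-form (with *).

*betubo

Position 1: Veminic has b, Pavas has p. Veminic preserves b here (none of its changes turn any other segment into b), so the proto-segment is *b.
Position 4: Veminic has o, Pavas has u. Pavas preserves u here (none of its changes turn any other segment into u), so the proto-segment is *u.
This points to *betubo. Verify forward in each daughter:
Veminic: *betubo > betobo > besobo  (by vowel merger, unconditioned shift)
Pavas: *betubo > petupo > pedubo  (by unconditioned shift, intervocalic voicing)
No other proto-form is consistent with every reflex, so the reconstruction is *betubo.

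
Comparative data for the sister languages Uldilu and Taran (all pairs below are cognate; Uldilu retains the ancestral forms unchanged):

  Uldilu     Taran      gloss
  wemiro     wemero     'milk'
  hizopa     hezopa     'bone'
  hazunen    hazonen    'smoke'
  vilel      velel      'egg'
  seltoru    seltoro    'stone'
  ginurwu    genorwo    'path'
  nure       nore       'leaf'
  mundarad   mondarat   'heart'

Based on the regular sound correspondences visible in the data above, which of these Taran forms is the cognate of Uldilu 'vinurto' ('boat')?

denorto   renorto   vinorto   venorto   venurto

venorto

ginurwu ~ genorwo — Uldilu i corresponds to Taran e after a consonant, before a nasal.
ginurwu ~ genorwo, nure ~ nore — Uldilu u corresponds to Taran o after a consonant, before r.
Applying these to Uldilu 'vinurto':
  vinurto → venurto   (i→e after a consonant, before a nasal)
  venurto → venorto   (u→o after a consonant, before r)
So the Taran cognate is 'venorto'.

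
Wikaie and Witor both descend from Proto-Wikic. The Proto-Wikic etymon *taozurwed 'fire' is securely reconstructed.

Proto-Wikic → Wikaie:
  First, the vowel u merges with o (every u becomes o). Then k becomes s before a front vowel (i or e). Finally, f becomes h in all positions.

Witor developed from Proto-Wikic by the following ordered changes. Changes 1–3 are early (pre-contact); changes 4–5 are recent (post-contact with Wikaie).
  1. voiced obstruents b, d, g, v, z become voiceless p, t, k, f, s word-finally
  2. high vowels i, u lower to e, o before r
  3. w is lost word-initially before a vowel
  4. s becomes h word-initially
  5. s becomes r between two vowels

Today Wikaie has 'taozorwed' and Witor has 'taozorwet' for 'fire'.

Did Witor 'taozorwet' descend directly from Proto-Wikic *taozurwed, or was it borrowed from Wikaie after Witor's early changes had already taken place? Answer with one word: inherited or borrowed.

If inherited, *taozurwed would pass through all of Witor's changes:
Witor: start from *taozurwed.
  rule 1 (final devoicing): taozurwed → taozurwet
  rule 2 (pre-rhotic lowering): taozurwet → taozorwet
  rule 3: no change — taozorwet
  rule 4: no change — taozorwet
  rule 5: no change — taozorwet
  ⇒ Witor taozorwet
If borrowed from Wikaie 'taozorwed' after the early changes, it would undergo only the recent ones:
  rule 4 (debuccalisation): no change (taozorwed)
  rule 5 (rhotacism): no change (taozorwed)
  ⇒ as a loan: taozorwed
Witor 'taozorwet' matches the inherited outcome exactly, so it is an inherited cognate, not a loan.

inherited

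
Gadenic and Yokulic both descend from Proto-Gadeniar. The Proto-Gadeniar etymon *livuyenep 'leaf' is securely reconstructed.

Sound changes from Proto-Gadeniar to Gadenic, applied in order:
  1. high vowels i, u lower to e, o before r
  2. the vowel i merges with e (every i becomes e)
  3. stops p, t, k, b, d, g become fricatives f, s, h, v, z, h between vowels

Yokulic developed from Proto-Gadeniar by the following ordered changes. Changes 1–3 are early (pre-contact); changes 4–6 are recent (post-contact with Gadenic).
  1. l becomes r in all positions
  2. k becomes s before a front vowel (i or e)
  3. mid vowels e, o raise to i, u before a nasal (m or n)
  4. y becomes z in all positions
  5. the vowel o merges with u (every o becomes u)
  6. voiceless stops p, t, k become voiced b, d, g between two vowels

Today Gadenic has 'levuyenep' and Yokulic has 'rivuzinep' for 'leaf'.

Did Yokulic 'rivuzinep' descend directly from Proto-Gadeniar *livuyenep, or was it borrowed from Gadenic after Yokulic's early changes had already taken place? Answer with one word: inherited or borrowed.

inherited

If inherited, *livuyenep would pass through all of Yokulic's changes:
Yokulic: *livuyenep > rivuyenep > rivuyinep > rivuzinep  (by unconditioned shift, pre-nasal raising, unconditioned shift)
If borrowed from Gadenic 'levuyenep' after the early changes, it would undergo only the recent ones:
  rule 4 (unconditioned shift): levuyenep → levuzenep
  rule 5 (vowel merger): no change (levuzenep)
  rule 6 (intervocalic voicing): no change (levuzenep)
  ⇒ as a loan: levuzenep
Yokulic 'rivuzinep' matches the inherited outcome exactly, so it is an inherited cognate, not a loan.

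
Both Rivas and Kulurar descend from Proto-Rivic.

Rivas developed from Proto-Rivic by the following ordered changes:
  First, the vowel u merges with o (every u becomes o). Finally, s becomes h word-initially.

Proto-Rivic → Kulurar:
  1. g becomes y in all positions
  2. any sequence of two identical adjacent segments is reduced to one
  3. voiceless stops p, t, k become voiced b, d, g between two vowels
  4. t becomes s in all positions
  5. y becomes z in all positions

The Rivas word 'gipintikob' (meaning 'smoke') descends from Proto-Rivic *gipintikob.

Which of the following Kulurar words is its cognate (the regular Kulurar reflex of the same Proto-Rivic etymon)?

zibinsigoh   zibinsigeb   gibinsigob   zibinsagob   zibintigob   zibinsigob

zibinsigob

Kulurar: *gipintikob
  gipintikob → yipintikob   [unconditioned shift]
  yipintikob (rule 2 does not apply)
  yipintikob → yibintigob   [intervocalic voicing]
  yibintigob → yibinsigob   [unconditioned shift]
  yibinsigob → zibinsigob   [unconditioned shift]
  giving Kulurar zibinsigob.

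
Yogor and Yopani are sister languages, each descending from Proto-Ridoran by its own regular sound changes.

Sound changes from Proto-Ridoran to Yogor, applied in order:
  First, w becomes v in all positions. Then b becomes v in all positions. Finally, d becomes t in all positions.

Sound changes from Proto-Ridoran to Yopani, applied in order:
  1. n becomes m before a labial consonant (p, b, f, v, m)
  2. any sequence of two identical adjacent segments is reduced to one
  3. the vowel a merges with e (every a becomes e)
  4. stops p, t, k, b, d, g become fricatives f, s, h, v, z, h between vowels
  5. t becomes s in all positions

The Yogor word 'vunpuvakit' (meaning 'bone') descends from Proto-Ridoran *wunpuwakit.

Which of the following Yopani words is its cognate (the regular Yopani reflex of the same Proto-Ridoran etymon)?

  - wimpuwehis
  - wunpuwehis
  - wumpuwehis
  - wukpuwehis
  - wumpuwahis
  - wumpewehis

Yopani: *wunpuwakit > wumpuwakit > wumpuwekit > wumpuwehit > wumpuwehis  (by nasal place assimilation, vowel merger, intervocalic lenition, unconditioned shift)
Only 'wumpuwehis' matches the regular Yopani development of *wunpuwakit.

wumpuwehis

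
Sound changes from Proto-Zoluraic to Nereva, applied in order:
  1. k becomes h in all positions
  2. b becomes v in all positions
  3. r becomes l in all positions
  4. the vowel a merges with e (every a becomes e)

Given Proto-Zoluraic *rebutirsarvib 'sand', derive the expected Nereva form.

levutilselviv

Nereva: *rebutirsarvib
  rebutirsarvib (rule 1 does not apply)
  rebutirsarvib → revutirsarviv   [unconditioned shift]
  revutirsarviv → levutilsalviv   [unconditioned shift]
  levutilsalviv → levutilselviv   [vowel merger]
  giving Nereva levutilselviv.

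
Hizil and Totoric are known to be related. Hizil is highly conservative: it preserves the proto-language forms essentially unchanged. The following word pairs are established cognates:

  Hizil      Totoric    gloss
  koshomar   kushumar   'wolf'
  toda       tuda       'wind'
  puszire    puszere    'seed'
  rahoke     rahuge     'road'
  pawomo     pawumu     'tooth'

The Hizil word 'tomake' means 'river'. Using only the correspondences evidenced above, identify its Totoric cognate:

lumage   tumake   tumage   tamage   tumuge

koshomar ~ kushumar, pawomo ~ pawumu — Hizil o corresponds to Totoric u after a consonant, before a nasal.
rahoke ~ rahuge — Hizil k corresponds to Totoric g between vowels (before a front vowel).
Applying these to Hizil 'tomake':
  tomake → tumake   (o→u after a consonant, before a nasal)
  tumake → tumage   (k→g between vowels (before a front vowel))
So the Totoric cognate is 'tumage'.

tumage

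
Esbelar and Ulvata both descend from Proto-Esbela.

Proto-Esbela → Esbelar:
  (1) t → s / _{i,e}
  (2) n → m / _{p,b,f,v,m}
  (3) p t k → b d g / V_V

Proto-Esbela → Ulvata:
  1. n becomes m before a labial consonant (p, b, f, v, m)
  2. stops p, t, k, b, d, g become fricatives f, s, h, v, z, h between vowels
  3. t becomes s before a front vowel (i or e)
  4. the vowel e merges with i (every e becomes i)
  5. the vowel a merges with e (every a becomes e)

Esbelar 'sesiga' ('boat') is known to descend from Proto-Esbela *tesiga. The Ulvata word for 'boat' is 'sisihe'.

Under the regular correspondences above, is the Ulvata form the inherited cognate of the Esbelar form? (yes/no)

Derive the expected Ulvata reflex of *tesiga:
Ulvata: *tesiga
  tesiga (rule 1 does not apply)
  tesiga → tesiha   [intervocalic lenition]
  tesiha → sesiha   [palatalisation]
  sesiha → sisiha   [vowel merger]
  sisiha → sisihe   [vowel merger]
  giving Ulvata sisihe.
Ulvata 'sisihe' matches the regular reflex exactly, so the pair is cognate.

yes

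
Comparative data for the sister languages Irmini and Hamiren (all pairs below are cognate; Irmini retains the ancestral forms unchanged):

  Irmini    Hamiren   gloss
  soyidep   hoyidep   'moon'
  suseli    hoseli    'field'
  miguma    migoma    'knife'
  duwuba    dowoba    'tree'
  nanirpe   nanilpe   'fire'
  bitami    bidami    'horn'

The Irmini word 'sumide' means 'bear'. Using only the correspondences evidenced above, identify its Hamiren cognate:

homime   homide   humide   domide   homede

homide

suseli ~ hoseli — Irmini s corresponds to Hamiren h word-initially before a back vowel.
miguma ~ migoma — Irmini u corresponds to Hamiren o after a consonant, before a nasal.
Applying these to Irmini 'sumide':
  sumide → humide   (s→h word-initially before a back vowel)
  humide → homide   (u→o after a consonant, before a nasal)
So the Hamiren cognate is 'homide'.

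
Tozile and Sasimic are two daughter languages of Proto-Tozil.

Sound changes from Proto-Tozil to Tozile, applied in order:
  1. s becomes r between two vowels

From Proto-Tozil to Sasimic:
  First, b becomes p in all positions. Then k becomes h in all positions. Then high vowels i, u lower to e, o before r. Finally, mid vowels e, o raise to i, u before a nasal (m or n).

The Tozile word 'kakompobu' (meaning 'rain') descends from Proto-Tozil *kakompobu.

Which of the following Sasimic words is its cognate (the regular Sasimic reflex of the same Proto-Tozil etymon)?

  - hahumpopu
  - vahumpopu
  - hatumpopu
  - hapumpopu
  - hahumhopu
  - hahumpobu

Sasimic: start from *kakompobu.
  rule 1 (unconditioned shift): kakompobu → kakompopu
  rule 2 (unconditioned shift): kakompopu → hahompopu
  rule 3: no change — hahompopu
  rule 4 (pre-nasal raising): hahompopu → hahumpopu
  ⇒ Sasimic hahumpopu
Among the options, 'hahumpopu' alone shows every Sasimic change applied in order.

hahumpopu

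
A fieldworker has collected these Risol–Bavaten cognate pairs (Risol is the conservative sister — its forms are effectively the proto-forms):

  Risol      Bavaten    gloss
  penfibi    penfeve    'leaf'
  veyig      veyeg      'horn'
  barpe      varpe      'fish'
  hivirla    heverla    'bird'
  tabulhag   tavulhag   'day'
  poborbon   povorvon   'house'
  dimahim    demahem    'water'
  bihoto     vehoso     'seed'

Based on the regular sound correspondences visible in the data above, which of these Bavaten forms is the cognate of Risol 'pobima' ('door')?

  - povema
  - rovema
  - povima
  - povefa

penfibi ~ penfeve — Risol b corresponds to Bavaten v between vowels (before a front vowel).
dimahim ~ demahem — Risol i corresponds to Bavaten e after a consonant, before a nasal.
Applying these to Risol 'pobima':
  pobima → povima   (b→v between vowels (before a front vowel))
  povima → povema   (i→e after a consonant, before a nasal)
So the Bavaten cognate is 'povema'.

povema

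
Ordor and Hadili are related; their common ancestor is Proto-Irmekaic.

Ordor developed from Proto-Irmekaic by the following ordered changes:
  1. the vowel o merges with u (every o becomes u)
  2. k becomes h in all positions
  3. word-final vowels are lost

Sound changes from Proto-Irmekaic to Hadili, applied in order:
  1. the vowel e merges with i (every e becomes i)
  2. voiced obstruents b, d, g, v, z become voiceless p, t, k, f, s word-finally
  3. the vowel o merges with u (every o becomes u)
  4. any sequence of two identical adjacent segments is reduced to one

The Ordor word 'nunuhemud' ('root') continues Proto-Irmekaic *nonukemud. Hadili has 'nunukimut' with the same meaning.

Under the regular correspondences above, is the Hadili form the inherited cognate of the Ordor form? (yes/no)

Derive the expected Hadili reflex of *nonukemud:
Hadili: start from *nonukemud.
  rule 1 (vowel merger): nonukemud → nonukimud
  rule 2 (final devoicing): nonukimud → nonukimut
  rule 3 (vowel merger): nonukimut → nunukimut
  rule 4: no change — nunukimut
  ⇒ Hadili nunukimut
Hadili 'nunukimut' matches the regular reflex exactly, so the pair is cognate.

yes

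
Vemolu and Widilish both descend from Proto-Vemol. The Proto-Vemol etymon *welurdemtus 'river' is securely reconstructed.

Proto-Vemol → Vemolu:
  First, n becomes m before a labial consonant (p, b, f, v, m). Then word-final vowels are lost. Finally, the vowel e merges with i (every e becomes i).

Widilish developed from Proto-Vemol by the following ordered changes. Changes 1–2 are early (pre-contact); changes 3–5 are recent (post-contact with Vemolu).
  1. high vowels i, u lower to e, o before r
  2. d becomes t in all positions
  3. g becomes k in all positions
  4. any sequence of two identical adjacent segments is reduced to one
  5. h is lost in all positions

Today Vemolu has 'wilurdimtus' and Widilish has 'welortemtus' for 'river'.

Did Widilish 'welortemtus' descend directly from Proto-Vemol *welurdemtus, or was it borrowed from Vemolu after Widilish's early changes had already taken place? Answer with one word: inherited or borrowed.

inherited

If inherited, *welurdemtus would pass through all of Widilish's changes:
Widilish: start from *welurdemtus.
  rule 1 (pre-rhotic lowering): welurdemtus → welordemtus
  rule 2 (unconditioned shift): welordemtus → welortemtus
  rule 3: no change — welortemtus
  rule 4: no change — welortemtus
  rule 5: no change — welortemtus
  ⇒ Widilish welortemtus
If borrowed from Vemolu 'wilurdimtus' after the early changes, it would undergo only the recent ones:
  rule 3 (unconditioned shift): no change (wilurdimtus)
  rule 4 (degemination): no change (wilurdimtus)
  rule 5 (h-loss): no change (wilurdimtus)
  ⇒ as a loan: wilurdimtus
Widilish 'welortemtus' matches the inherited outcome exactly, so it is an inherited cognate, not a loan.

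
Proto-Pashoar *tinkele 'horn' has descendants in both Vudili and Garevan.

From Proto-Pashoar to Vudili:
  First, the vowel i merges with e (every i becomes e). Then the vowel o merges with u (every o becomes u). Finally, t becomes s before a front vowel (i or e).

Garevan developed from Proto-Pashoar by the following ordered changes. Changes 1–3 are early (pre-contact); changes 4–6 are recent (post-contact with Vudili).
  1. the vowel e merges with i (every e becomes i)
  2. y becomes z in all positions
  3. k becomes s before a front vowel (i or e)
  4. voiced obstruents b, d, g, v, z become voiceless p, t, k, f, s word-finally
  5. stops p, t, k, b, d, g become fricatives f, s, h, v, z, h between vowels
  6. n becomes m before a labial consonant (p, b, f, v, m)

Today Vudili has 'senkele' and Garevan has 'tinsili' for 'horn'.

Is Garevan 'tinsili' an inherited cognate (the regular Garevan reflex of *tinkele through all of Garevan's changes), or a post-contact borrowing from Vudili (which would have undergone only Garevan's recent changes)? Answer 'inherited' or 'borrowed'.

inherited

If inherited, *tinkele would pass through all of Garevan's changes:
Garevan: *tinkele
  tinkele → tinkili   [vowel merger]
  tinkili (rule 2 does not apply)
  tinkili → tinsili   [palatalisation]
  tinsili (rule 4 does not apply)
  tinsili (rule 5 does not apply)
  tinsili (rule 6 does not apply)
  giving Garevan tinsili.
If borrowed from Vudili 'senkele' after the early changes, it would undergo only the recent ones:
  rule 4 (final devoicing): no change (senkele)
  rule 5 (intervocalic lenition): no change (senkele)
  rule 6 (nasal place assimilation): no change (senkele)
  ⇒ as a loan: senkele
Garevan 'tinsili' matches the inherited outcome exactly, so it is an inherited cognate, not a loan.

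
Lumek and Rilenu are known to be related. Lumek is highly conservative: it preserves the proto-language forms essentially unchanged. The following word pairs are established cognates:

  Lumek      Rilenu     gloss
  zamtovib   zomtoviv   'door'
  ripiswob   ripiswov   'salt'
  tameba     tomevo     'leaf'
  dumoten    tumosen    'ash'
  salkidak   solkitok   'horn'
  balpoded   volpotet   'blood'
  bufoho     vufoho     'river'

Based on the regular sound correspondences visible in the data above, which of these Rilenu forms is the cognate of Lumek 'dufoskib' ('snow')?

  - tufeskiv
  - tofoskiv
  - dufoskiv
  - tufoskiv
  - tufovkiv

dumoten ~ tumosen — Lumek d corresponds to Rilenu t word-initially before a back vowel.
zamtovib ~ zomtoviv, ripiswob ~ ripiswov — Lumek b corresponds to Rilenu v word-finally.
Applying these to Lumek 'dufoskib':
  dufoskib → tufoskib   (d→t word-initially before a back vowel)
  tufoskib → tufoskiv   (b→v word-finally)
So the Rilenu cognate is 'tufoskiv'.

tufoskiv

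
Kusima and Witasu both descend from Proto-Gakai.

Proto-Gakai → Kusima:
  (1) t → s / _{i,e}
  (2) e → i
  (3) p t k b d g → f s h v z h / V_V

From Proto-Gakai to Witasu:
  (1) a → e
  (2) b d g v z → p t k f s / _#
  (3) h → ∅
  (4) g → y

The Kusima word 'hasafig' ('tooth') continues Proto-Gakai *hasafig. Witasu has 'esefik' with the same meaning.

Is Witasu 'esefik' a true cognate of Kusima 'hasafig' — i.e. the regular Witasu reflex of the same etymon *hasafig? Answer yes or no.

yes

Derive the expected Witasu reflex of *hasafig:
Witasu: *hasafig > hesefig > hesefik > esefik  (by vowel merger, final devoicing, h-loss)
Witasu 'esefik' matches the regular reflex exactly, so the pair is cognate.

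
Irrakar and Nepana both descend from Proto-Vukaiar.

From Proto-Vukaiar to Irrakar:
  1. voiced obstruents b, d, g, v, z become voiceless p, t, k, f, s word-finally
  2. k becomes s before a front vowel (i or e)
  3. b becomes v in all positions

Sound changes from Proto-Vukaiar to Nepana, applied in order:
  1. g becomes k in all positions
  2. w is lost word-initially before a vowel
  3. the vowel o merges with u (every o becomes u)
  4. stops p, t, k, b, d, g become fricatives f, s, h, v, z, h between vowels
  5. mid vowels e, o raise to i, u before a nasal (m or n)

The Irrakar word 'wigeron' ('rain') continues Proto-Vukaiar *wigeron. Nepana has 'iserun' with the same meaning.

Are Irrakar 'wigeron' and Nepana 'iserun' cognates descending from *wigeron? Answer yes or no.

Derive the expected Nepana reflex of *wigeron:
Nepana: *wigeron > wikeron > ikeron > ikerun > iherun  (by unconditioned shift, glide loss, vowel merger, intervocalic lenition)
The regular Nepana reflex would be 'iherun', but the attested form is 'iserun'. The correspondence is irregular, so they are not cognates (the Nepana form has a different source).

no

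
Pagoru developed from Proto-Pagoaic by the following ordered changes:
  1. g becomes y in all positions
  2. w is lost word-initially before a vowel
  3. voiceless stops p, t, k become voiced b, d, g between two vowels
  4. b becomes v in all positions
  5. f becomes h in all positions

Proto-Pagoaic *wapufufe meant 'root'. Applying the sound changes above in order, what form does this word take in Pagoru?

Pagoru: *wapufufe > apufufe > abufufe > avufufe > avuhuhe  (by glide loss, intervocalic voicing, unconditioned shift, unconditioned shift)

avuhuhe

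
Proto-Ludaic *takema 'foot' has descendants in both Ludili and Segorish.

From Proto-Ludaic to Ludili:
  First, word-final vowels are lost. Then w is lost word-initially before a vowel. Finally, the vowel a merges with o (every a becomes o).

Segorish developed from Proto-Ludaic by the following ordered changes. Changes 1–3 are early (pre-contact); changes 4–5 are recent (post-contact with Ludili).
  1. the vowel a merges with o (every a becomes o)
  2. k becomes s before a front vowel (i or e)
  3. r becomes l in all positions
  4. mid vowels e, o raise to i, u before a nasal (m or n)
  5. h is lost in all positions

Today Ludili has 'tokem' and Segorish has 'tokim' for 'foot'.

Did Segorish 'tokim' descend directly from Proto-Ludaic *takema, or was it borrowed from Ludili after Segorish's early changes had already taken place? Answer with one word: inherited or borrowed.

If inherited, *takema would pass through all of Segorish's changes:
Segorish: *takema > tokemo > tosemo > tosimo  (by vowel merger, palatalisation, pre-nasal raising)
If borrowed from Ludili 'tokem' after the early changes, it would undergo only the recent ones:
  rule 4 (pre-nasal raising): tokem → tokim
  rule 5 (h-loss): no change (tokim)
  ⇒ as a loan: tokim
Segorish 'tokim' matches the loan outcome 'tokim', not the inherited 'tosimo' — it skipped the early Segorish changes, so it was borrowed from Ludili.

borrowed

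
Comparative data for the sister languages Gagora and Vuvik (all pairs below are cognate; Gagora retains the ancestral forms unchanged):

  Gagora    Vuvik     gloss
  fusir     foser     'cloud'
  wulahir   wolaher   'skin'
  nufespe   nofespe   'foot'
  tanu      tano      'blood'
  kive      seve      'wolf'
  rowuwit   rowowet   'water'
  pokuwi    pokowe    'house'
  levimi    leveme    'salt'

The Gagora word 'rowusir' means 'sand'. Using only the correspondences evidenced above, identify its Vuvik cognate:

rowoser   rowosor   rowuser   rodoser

rowoser

fusir ~ foser, wulahir ~ wolaher — Gagora u corresponds to Vuvik o after a consonant, before a consonant other than r, m, n, p, b, f, v.
fusir ~ foser, wulahir ~ wolaher — Gagora i corresponds to Vuvik e after a consonant, before r.
Applying these to Gagora 'rowusir':
  rowusir → rowosir   (u→o after a consonant, before a consonant other than r, m, n, p, b, f, v)
  rowosir → rowoser   (i→e after a consonant, before r)
So the Vuvik cognate is 'rowoser'.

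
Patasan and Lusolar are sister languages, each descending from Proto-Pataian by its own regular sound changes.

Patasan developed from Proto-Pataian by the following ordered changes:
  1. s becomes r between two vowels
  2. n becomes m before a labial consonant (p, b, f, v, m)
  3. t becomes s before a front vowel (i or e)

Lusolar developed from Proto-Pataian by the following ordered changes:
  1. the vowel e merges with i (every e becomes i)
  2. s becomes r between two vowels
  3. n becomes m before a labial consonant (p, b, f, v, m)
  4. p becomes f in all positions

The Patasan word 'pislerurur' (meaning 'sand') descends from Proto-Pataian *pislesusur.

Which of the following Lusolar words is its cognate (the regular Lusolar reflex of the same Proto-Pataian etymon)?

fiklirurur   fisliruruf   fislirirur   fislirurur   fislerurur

fislirurur

Lusolar: *pislesusur
  pislesusur → pislisusur   [vowel merger]
  pislisusur → pislirurur   [rhotacism]
  pislirurur (rule 3 does not apply)
  pislirurur → fislirurur   [unconditioned shift]
  giving Lusolar fislirurur.
Only 'fislirurur' matches the regular Lusolar development of *pislesusur.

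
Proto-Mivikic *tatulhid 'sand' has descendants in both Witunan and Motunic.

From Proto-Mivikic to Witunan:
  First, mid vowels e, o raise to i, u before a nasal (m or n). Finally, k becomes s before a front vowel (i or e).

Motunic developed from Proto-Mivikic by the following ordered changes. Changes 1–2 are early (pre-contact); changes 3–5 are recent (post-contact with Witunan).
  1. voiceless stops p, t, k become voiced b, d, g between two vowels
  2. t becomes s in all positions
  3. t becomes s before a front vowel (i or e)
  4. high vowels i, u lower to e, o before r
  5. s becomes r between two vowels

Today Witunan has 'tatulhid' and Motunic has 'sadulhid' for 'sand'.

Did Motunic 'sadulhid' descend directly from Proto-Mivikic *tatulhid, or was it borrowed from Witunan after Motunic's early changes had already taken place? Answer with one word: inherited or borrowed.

If inherited, *tatulhid would pass through all of Motunic's changes:
Motunic: start from *tatulhid.
  rule 1 (intervocalic voicing): tatulhid → tadulhid
  rule 2 (unconditioned shift): tadulhid → sadulhid
  rule 3: no change — sadulhid
  rule 4: no change — sadulhid
  rule 5: no change — sadulhid
  ⇒ Motunic sadulhid
If borrowed from Witunan 'tatulhid' after the early changes, it would undergo only the recent ones:
  rule 3 (palatalisation): no change (tatulhid)
  rule 4 (pre-rhotic lowering): no change (tatulhid)
  rule 5 (rhotacism): no change (tatulhid)
  ⇒ as a loan: tatulhid
Motunic 'sadulhid' matches the inherited outcome exactly, so it is an inherited cognate, not a loan.

inherited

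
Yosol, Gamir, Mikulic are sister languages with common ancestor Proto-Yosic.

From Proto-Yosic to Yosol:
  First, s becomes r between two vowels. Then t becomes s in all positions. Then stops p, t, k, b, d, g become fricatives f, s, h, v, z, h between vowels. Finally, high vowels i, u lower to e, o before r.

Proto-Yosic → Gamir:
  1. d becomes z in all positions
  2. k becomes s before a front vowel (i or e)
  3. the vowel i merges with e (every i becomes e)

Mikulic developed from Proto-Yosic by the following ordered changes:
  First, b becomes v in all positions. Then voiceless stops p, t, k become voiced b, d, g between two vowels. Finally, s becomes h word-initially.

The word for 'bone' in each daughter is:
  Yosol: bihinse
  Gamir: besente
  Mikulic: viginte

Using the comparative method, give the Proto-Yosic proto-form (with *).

*bikinte

Position 3: Yosol has h, Gamir has s, Mikulic has g. Taking the neighbouring segments as reconstructed: Yosol h could go back to *k or *g or *h; Gamir s could go back to *k or *s; Mikulic g could go back to *k or *g — the one source consistent with every daughter is *k.
Position 4: Yosol has i, Gamir has e, Mikulic has i. Yosol preserves i here (none of its changes turn any other segment into i), so the proto-segment is *i.
Position 2: Yosol has i, Gamir has e, Mikulic has i. Yosol preserves i here (none of its changes turn any other segment into i), so the proto-segment is *i.
Continuing position by position gives *bikinte; check it forward:
Yosol: start from *bikinte.
  rule 1: no change — bikinte
  rule 2 (unconditioned shift): bikinte → bikinse
  rule 3 (intervocalic lenition): bikinse → bihinse
  rule 4: no change — bihinse
  ⇒ Yosol bihinse
Gamir: *bikinte
  bikinte (rule 1 does not apply)
  bikinte → bisinte   [palatalisation]
  bisinte → besente   [vowel merger]
  giving Gamir besente.
Mikulic: *bikinte > vikinte > viginte  (by unconditioned shift, intervocalic voicing)
Only *bikinte yields all of Yosol bihinse, Gamir besente, Mikulic viginte.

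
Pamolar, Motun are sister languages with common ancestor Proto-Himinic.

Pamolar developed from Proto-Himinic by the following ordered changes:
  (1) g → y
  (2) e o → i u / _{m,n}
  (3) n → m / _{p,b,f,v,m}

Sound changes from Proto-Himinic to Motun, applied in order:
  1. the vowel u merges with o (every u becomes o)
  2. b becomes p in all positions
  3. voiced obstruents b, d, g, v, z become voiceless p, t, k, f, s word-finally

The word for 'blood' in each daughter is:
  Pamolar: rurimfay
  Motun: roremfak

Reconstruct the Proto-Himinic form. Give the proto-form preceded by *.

*ruremfag

Position 8: Pamolar has y, Motun has k. Taking the neighbouring segments as reconstructed: Pamolar y could go back to *g or *y; Motun k could go back to *k or *g — the one source consistent with every daughter is *g.
Position 2: Pamolar has u, Motun has o. Taking the neighbouring segments as reconstructed: Pamolar u can only go back to *u; Motun o could go back to *o or *u — the one source consistent with every daughter is *u.
Position 4: Pamolar has i, Motun has e. Motun preserves e here (none of its changes turn any other segment into e), so the proto-segment is *e.
Continuing position by position gives *ruremfag; check it forward:
Pamolar: *ruremfag > ruremfay > rurimfay  (by unconditioned shift, pre-nasal raising)
Motun: *ruremfag > roremfag > roremfak  (by vowel merger, final devoicing)
No other proto-form is consistent with every reflex, so the reconstruction is *ruremfag.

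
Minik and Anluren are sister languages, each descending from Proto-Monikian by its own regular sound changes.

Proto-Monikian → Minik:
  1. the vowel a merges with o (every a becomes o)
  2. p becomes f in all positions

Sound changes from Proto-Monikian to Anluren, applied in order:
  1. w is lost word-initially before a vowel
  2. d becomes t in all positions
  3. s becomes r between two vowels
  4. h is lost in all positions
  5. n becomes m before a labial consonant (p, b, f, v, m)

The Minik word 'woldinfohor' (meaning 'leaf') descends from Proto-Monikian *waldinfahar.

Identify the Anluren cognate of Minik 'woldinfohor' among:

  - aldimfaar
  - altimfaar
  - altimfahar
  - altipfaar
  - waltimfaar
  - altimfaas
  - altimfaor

Anluren: *waldinfahar > aldinfahar > altinfahar > altinfaar > altimfaar  (by glide loss, unconditioned shift, h-loss, nasal place assimilation)
Only 'altimfaar' matches the regular Anluren development of *waldinfahar.

altimfaar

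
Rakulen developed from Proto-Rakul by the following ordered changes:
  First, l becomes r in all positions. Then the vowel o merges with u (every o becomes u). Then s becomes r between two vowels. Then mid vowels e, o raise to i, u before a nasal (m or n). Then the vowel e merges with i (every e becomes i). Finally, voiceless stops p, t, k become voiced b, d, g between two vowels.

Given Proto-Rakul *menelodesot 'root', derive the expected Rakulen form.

Rakulen: *menelodesot
  menelodesot → menerodesot   [unconditioned shift]
  menerodesot → menerudesut   [vowel merger]
  menerudesut → meneruderut   [rhotacism]
  meneruderut → mineruderut   [pre-nasal raising]
  mineruderut → minirudirut   [vowel merger]
  minirudirut (rule 6 does not apply)
  giving Rakulen minirudirut.

minirudirut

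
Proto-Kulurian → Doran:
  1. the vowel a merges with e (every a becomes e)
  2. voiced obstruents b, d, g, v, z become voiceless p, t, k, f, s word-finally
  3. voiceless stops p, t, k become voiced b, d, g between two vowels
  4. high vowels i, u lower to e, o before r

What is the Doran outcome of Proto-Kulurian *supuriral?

suborerel

Doran: *supuriral
  supuriral → supurirel   [vowel merger]
  supurirel (rule 2 does not apply)
  supurirel → suburirel   [intervocalic voicing]
  suburirel → suborerel   [pre-rhotic lowering]
  giving Doran suborerel.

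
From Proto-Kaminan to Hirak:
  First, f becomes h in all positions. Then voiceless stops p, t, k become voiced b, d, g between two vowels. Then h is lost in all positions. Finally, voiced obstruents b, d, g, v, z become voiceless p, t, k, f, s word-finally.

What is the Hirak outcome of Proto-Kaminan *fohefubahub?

oeubaup

Hirak: *fohefubahub > hohehubahub > oeubaub > oeubaup  (by unconditioned shift, h-loss, final devoicing)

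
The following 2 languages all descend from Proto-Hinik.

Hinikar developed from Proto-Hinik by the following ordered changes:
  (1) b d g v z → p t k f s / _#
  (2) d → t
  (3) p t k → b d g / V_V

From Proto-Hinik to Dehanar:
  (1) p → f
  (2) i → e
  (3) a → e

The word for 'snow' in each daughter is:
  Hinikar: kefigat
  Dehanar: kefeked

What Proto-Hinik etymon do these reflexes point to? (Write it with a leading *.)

*kefikad

Position 6: Hinikar has a, Dehanar has e. Hinikar preserves a here (none of its changes turn any other segment into a), so the proto-segment is *a.
Position 5: Hinikar has g, Dehanar has k. Dehanar preserves k here (none of its changes turn any other segment into k), so the proto-segment is *k.
Verify the candidate proto-form against each daughter:
Hinikar: *kefikad > kefikat > kefigat  (by final devoicing, intervocalic voicing)
Dehanar: *kefikad
  kefikad (rule 1 does not apply)
  kefikad → kefekad   [vowel merger]
  kefekad → kefeked   [vowel merger]
  giving Dehanar kefeked.
*kefikad is the unique common source.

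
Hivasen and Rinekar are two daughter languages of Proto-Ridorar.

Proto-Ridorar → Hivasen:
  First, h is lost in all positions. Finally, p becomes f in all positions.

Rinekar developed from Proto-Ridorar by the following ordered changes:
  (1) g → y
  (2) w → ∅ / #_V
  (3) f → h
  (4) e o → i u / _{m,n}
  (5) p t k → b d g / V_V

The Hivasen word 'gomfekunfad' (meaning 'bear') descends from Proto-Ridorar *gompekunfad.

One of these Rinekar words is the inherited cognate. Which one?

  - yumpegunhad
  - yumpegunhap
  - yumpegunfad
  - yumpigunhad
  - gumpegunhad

Rinekar: *gompekunfad > yompekunfad > yompekunhad > yumpekunhad > yumpegunhad  (by unconditioned shift, unconditioned shift, pre-nasal raising, intervocalic voicing)
Among the options, 'yumpegunhad' alone shows every Rinekar change applied in order.

yumpegunhad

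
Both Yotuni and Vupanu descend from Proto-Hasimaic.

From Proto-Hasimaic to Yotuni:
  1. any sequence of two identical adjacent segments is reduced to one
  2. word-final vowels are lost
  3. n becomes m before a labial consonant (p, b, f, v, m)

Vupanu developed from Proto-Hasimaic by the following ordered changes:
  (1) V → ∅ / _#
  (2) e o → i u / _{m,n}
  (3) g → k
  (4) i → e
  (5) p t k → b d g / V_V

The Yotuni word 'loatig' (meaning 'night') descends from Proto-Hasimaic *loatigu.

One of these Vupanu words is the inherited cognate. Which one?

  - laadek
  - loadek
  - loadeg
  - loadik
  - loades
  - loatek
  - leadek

loadek

Vupanu: *loatigu > loatig > loatik > loatek > loadek  (by apocope, unconditioned shift, vowel merger, intervocalic voicing)
Only 'loadek' matches the regular Vupanu development of *loatigu.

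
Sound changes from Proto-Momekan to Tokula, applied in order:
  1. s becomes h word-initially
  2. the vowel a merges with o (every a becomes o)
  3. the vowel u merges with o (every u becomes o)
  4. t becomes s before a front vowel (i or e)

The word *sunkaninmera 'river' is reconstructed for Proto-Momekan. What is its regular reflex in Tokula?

honkoninmero

Tokula: start from *sunkaninmera.
  rule 1 (debuccalisation): sunkaninmera → hunkaninmera
  rule 2 (vowel merger): hunkaninmera → hunkoninmero
  rule 3 (vowel merger): hunkoninmero → honkoninmero
  rule 4: no change — honkoninmero
  ⇒ Tokula honkoninmero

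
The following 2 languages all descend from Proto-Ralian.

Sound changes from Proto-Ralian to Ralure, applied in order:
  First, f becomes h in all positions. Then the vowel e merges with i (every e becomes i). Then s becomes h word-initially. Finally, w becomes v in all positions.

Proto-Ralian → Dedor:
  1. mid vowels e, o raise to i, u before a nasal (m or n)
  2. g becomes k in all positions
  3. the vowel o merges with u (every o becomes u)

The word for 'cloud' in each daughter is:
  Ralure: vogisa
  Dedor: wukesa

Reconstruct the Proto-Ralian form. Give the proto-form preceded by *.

Position 3: Ralure has g, Dedor has k. Ralure preserves g here (none of its changes turn any other segment into g), so the proto-segment is *g.
Position 4: Ralure has i, Dedor has e. Dedor preserves e here (none of its changes turn any other segment into e), so the proto-segment is *e.
Position 2: Ralure has o, Dedor has u. Ralure preserves o here (none of its changes turn any other segment into o), so the proto-segment is *o.
Continuing position by position gives *wogesa; check it forward:
Ralure: *wogesa > wogisa > vogisa  (by vowel merger, unconditioned shift)
Dedor: *wogesa > wokesa > wukesa  (by unconditioned shift, vowel merger)
Only *wogesa yields all of Ralure vogisa, Dedor wukesa.

*wogesa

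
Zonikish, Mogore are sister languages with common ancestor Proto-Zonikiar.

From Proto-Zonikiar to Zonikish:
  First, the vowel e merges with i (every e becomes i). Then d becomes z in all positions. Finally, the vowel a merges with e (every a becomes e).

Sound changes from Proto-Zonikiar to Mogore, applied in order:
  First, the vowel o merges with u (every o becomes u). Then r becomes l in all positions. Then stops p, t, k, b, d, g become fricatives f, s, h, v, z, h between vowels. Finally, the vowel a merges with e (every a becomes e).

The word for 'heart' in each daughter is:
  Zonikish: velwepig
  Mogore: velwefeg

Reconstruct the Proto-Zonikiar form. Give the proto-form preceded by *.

*valwapeg

Position 6: Zonikish has p, Mogore has f. Zonikish preserves p here (none of its changes turn any other segment into p), so the proto-segment is *p.
Position 7: Zonikish has i, Mogore has e. Taking the neighbouring segments as reconstructed: Zonikish i could go back to *e or *i; Mogore e could go back to *a or *e — the one source consistent with every daughter is *e.
This points to *valwapeg. Verify forward in each daughter:
Zonikish: *valwapeg > valwapig > velwepig  (by vowel merger, vowel merger)
Mogore: start from *valwapeg.
  rule 1: no change — valwapeg
  rule 2: no change — valwapeg
  rule 3 (intervocalic lenition): valwapeg → valwafeg
  rule 4 (vowel merger): valwafeg → velwefeg
  ⇒ Mogore velwefeg
*valwapeg is the unique common source.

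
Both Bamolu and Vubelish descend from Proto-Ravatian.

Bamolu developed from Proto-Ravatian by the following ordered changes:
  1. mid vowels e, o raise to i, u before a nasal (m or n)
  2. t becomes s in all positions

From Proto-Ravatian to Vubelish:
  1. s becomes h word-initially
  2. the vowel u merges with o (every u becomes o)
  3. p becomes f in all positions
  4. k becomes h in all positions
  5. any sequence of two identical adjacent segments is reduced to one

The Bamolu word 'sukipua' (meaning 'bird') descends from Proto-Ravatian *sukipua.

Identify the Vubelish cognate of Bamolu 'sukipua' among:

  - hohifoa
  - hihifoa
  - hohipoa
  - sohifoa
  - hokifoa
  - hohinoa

Vubelish: start from *sukipua.
  rule 1 (debuccalisation): sukipua → hukipua
  rule 2 (vowel merger): hukipua → hokipoa
  rule 3 (unconditioned shift): hokipoa → hokifoa
  rule 4 (unconditioned shift): hokifoa → hohifoa
  rule 5: no change — hohifoa
  ⇒ Vubelish hohifoa

hohifoa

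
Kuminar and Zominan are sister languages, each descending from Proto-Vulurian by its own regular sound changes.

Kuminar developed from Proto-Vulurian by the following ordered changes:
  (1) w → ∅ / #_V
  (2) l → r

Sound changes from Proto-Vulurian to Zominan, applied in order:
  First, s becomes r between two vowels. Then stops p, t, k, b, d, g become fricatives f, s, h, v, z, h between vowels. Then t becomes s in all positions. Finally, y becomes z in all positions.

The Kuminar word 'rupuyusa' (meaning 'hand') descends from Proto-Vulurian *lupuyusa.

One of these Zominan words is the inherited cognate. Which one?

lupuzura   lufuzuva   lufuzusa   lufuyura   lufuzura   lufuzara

lufuzura

Zominan: *lupuyusa > lupuyura > lufuyura > lufuzura  (by rhotacism, intervocalic lenition, unconditioned shift)
Only 'lufuzura' matches the regular Zominan development of *lupuyusa.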